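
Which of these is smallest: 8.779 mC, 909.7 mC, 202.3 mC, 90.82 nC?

8.779 mC = 0.008779 C
909.7 mC = 0.9097 C
202.3 mC = 0.2023 C
90.82 nC = 0.00000009082 C

90.82 nC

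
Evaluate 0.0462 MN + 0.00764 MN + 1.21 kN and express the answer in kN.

55.05 kN

In kN:
  0.0462 MN = 0.0462 × 10³ kN = 46.2
  0.00764 MN = 0.00764 × 10³ kN = 7.64
  1.21 kN → 1.21
Sum: 46.2 + 7.64 + 1.21 = 55.05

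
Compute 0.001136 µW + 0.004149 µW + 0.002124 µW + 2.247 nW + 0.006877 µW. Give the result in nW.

In nW:
  0.001136 µW = 0.001136e3 nW = 1.136
  0.004149 µW = 0.004149e3 nW = 4.149
  0.002124 µW = 0.002124e3 nW = 2.124
  2.247 nW → 2.247
  0.006877 µW = 0.006877e3 nW = 6.877
Sum: 1.136 + 4.149 + 2.124 + 2.247 + 6.877 = 16.533

16.533 nW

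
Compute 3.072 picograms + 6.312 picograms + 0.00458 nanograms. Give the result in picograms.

In picograms:
  3.072 picograms → 3.072
  6.312 picograms → 6.312
  0.00458 nanograms = 0.00458e3 picograms = 4.58
Sum: 3.072 + 6.312 + 4.58 = 13.964

13.964 picograms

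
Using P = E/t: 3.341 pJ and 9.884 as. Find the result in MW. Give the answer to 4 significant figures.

(3.341e-12) / (9.884e-18) = 0.338021e6 W

0.3380 MW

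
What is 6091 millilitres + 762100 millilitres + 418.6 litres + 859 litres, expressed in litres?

2045.791 litres

In litres:
  6091 millilitres = 6091e-3 litres = 6.091
  762100 millilitres = 762100e-3 litres = 762.1
  418.6 litres → 418.6
  859 litres → 859
Sum: 6.091 + 762.1 + 418.6 + 859 = 2045.791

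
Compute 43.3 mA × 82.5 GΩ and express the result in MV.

43.3e-3 × 82.5e9 = 3572.25e6 V

3572.25 MV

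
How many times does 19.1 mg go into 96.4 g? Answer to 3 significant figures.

5050

(96.4) / (19.1 × 10^-3) = 5.047 × 10^3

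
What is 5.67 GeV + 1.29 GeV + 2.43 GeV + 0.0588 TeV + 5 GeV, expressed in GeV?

73.19 GeV

In GeV:
  5.67 GeV → 5.67
  1.29 GeV → 1.29
  2.43 GeV → 2.43
  0.0588 TeV = 0.0588 × 10^3 GeV = 58.8
  5 GeV → 5
Sum: 5.67 + 1.29 + 2.43 + 58.8 + 5 = 73.19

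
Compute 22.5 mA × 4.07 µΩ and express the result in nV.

22.5 × 10^-3 × 4.07 × 10^-6 = 91.575 × 10^-9 V

91.575 nV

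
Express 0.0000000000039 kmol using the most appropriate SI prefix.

= 3.9 × 10^-9 mol; 10^-9 is nano.

3.9 nmol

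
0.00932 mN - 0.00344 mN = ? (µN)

In µN:
  0.00932 mN = 0.00932 × 10^3 µN = 9.32
  0.00344 mN = 0.00344 × 10^3 µN = 3.44
Difference: 9.32 - 3.44 = 5.88

5.88 µN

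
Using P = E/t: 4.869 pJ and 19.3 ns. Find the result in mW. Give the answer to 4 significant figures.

(4.869 × 10^-12) / (19.3 × 10^-9) = 0.25228 × 10^-3 W

0.2523 mW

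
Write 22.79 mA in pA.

22790000000 pA

milli = 10^-3, pico = 10^-12; factor is 10^9.
22.79 × 10^9 = 22790000000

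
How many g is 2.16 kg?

2160 g

kilo = 10^3, (no prefix) = 10^0; factor is 10^3.
2.16 × 10^3 = 2160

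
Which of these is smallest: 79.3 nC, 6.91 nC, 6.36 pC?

6.36 pC

79.3 nC = 0.0000000793 C
6.91 nC = 0.00000000691 C
6.36 pC = 0.00000000000636 C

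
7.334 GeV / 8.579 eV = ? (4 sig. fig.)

(7.334e9) / (8.579) = 0.85488e9

854900000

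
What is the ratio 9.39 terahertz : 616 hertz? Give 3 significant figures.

(9.39 × 10^12) / (616) = 0.01524 × 10^12

15200000000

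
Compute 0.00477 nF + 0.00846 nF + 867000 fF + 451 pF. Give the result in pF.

In pF:
  0.00477 nF = 0.00477 × 10³ pF = 4.77
  0.00846 nF = 0.00846 × 10³ pF = 8.46
  867000 fF = 867000 × 10⁻³ pF = 867
  451 pF → 451
Sum: 4.77 + 8.46 + 867 + 451 = 1331.23

1331.23 pF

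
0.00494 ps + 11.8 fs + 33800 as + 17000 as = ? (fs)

67.54 fs

In fs:
  0.00494 ps = 0.00494 × 10^3 fs = 4.94
  11.8 fs → 11.8
  33800 as = 33800 × 10^-3 fs = 33.8
  17000 as = 17000 × 10^-3 fs = 17
Sum: 4.94 + 11.8 + 33.8 + 17 = 67.54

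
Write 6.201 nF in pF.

6201 pF

nano = 10⁻⁹, pico = 10⁻¹²; factor is 10³.
6.201 × 10³ = 6201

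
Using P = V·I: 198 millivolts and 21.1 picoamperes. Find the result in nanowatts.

0.0041778 nanowatts

198 × 10⁻³ × 21.1 × 10⁻¹² = 4177.8 × 10⁻¹⁵ W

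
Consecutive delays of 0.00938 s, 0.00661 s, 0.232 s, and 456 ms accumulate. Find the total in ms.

In ms:
  0.00938 s = 0.00938 × 10^3 ms = 9.38
  0.00661 s = 0.00661 × 10^3 ms = 6.61
  0.232 s = 0.232 × 10^3 ms = 232
  456 ms → 456
Sum: 9.38 + 6.61 + 232 + 456 = 703.99

703.99 ms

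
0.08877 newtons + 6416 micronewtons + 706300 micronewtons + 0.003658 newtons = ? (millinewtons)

805.144 millinewtons

In millinewtons:
  0.08877 newtons = 0.08877 × 10^3 millinewtons = 88.77
  6416 micronewtons = 6416 × 10^-3 millinewtons = 6.416
  706300 micronewtons = 706300 × 10^-3 millinewtons = 706.3
  0.003658 newtons = 0.003658 × 10^3 millinewtons = 3.658
Sum: 88.77 + 6.416 + 706.3 + 3.658 = 805.144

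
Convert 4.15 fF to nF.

femto = 1e-15, nano = 1e-9; factor is 1e-6.
4.15 × 1e-6 = 0.00000415

0.00000415 nF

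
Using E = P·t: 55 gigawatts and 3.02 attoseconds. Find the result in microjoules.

0.1661 microjoules

55e9 × 3.02e-18 = 166.1e-9 J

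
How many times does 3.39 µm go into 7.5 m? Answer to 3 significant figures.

(7.5) / (3.39 × 10^-6) = 2.212 × 10^6

2210000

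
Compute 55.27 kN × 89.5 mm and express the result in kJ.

4.946665 kJ

55.27e3 × 89.5e-3 = 4946.665 J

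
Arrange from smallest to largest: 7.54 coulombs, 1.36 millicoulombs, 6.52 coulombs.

7.54 coulombs = 7.54 coulombs
1.36 millicoulombs = 0.00136 coulombs
6.52 coulombs = 6.52 coulombs

1.36 millicoulombs < 6.52 coulombs < 7.54 coulombs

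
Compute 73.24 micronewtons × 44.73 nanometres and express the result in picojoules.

73.24e-6 × 44.73e-9 = 3276.0252e-15 J

3.2760252 picojoules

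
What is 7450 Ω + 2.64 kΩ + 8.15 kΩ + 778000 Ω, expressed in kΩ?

796.24 kΩ

In kΩ:
  7450 Ω = 7450 × 10⁻³ kΩ = 7.45
  2.64 kΩ → 2.64
  8.15 kΩ → 8.15
  778000 Ω = 778000 × 10⁻³ kΩ = 778
Sum: 7.45 + 2.64 + 8.15 + 778 = 796.24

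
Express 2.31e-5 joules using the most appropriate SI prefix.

23.1 microjoules

= 23.1e-6 joules; 1e-6 is micro.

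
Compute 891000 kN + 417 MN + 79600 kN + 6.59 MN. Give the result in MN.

In MN:
  891000 kN = 891000e-3 MN = 891
  417 MN → 417
  79600 kN = 79600e-3 MN = 79.6
  6.59 MN → 6.59
Sum: 891 + 417 + 79.6 + 6.59 = 1394.19

1394.19 MN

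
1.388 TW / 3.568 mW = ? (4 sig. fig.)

389000000000000

(1.388e12) / (3.568e-3) = 0.38901e15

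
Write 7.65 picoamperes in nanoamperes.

pico = 10⁻¹², nano = 10⁻⁹; factor is 10⁻³.
7.65 × 10⁻³ = 0.00765

0.00765 nanoamperes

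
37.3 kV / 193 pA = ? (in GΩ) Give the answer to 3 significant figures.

193000 GΩ

(37.3 × 10^3) / (193 × 10^-12) = 0.19326 × 10^15 Ω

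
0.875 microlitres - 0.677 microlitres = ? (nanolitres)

In nanolitres:
  0.875 microlitres = 0.875 × 10^3 nanolitres = 875
  0.677 microlitres = 0.677 × 10^3 nanolitres = 677
Difference: 875 - 677 = 198

198 nanolitres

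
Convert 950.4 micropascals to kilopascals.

0.0000009504 kilopascals

micro = 10⁻⁶, kilo = 10³; factor is 10⁻⁹.
950.4 × 10⁻⁹ = 0.0000009504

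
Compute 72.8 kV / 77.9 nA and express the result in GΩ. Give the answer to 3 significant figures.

935 GΩ

(72.8 × 10^3) / (77.9 × 10^-9) = 0.93453 × 10^12 Ω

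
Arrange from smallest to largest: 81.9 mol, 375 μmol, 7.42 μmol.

7.42 μmol < 375 μmol < 81.9 mol

81.9 mol = 81.9 mol
375 μmol = 0.000375 mol
7.42 μmol = 0.00000742 mol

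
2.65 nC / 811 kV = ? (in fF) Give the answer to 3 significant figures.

3.27 fF

(2.65 × 10⁻⁹) / (811 × 10³) = 0.0032676 × 10⁻¹² F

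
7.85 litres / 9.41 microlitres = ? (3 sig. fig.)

834000

(7.85) / (9.41 × 10^-6) = 0.8342 × 10^6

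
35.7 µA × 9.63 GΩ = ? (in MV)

0.343791 MV

35.7 × 10^-6 × 9.63 × 10^9 = 343.791 × 10^3 V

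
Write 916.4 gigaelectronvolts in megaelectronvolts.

916400 megaelectronvolts

giga = 10^9, mega = 10^6; factor is 10^3.
916.4 × 10^3 = 916400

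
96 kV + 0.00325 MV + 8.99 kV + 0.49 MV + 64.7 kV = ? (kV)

In kV:
  96 kV → 96
  0.00325 MV = 0.00325e3 kV = 3.25
  8.99 kV → 8.99
  0.49 MV = 0.49e3 kV = 490
  64.7 kV → 64.7
Sum: 96 + 3.25 + 8.99 + 490 + 64.7 = 662.94

662.94 kV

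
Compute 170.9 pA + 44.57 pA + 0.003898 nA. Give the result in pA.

In pA:
  170.9 pA → 170.9
  44.57 pA → 44.57
  0.003898 nA = 0.003898e3 pA = 3.898
Sum: 170.9 + 44.57 + 3.898 = 219.368

219.368 pA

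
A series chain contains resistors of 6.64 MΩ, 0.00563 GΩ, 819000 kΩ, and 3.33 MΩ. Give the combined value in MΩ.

834.6 MΩ

In MΩ:
  6.64 MΩ → 6.64
  0.00563 GΩ = 0.00563e3 MΩ = 5.63
  819000 kΩ = 819000e-3 MΩ = 819
  3.33 MΩ → 3.33
Sum: 6.64 + 5.63 + 819 + 3.33 = 834.6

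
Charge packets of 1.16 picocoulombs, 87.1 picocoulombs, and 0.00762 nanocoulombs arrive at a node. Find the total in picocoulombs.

95.88 picocoulombs

In picocoulombs:
  1.16 picocoulombs → 1.16
  87.1 picocoulombs → 87.1
  0.00762 nanocoulombs = 0.00762 × 10^3 picocoulombs = 7.62
Sum: 1.16 + 87.1 + 7.62 = 95.88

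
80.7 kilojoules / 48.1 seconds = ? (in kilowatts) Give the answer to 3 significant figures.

1.68 kilowatts

(80.7e3) / (48.1) = 1.6778e3 W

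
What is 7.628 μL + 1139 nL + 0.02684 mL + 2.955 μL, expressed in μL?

38.562 μL

In μL:
  7.628 μL → 7.628
  1139 nL = 1139 × 10⁻³ μL = 1.139
  0.02684 mL = 0.02684 × 10³ μL = 26.84
  2.955 μL → 2.955
Sum: 7.628 + 1.139 + 26.84 + 2.955 = 38.562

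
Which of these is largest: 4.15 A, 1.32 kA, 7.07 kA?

7.07 kA

4.15 A = 4.15 A
1.32 kA = 1320 A
7.07 kA = 7070 A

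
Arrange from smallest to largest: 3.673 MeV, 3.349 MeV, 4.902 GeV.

3.673 MeV = 3673000 eV
3.349 MeV = 3349000 eV
4.902 GeV = 4902000000 eV

3.349 MeV < 3.673 MeV < 4.902 GeV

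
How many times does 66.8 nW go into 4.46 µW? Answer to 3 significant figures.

(4.46 × 10⁻⁶) / (66.8 × 10⁻⁹) = 0.06677 × 10³

66.8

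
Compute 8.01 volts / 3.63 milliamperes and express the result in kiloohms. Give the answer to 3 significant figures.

(8.01) / (3.63e-3) = 2.2066e3 Ω

2.21 kiloohms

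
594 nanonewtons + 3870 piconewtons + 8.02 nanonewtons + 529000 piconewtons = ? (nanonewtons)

1134.89 nanonewtons

In nanonewtons:
  594 nanonewtons → 594
  3870 piconewtons = 3870 × 10⁻³ nanonewtons = 3.87
  8.02 nanonewtons → 8.02
  529000 piconewtons = 529000 × 10⁻³ nanonewtons = 529
Sum: 594 + 3.87 + 8.02 + 529 = 1134.89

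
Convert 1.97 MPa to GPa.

0.00197 GPa

mega = 10^6, giga = 10^9; factor is 10^-3.
1.97 × 10^-3 = 0.00197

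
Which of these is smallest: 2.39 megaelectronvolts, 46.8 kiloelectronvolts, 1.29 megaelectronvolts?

2.39 megaelectronvolts = 2390000 electronvolts
46.8 kiloelectronvolts = 46800 electronvolts
1.29 megaelectronvolts = 1290000 electronvolts

46.8 kiloelectronvolts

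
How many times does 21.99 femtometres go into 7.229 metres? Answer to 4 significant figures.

328700000000000

(7.229) / (21.99 × 10⁻¹⁵) = 0.32874 × 10¹⁵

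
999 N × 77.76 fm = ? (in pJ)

999 × 77.76 × 10^-15 = 77682.24 × 10^-15 J

77.68224 pJ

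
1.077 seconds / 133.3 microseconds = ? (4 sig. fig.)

8080

(1.077) / (133.3 × 10^-6) = 0.0080795 × 10^6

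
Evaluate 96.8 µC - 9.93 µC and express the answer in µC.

86.87 µC

In µC:
  96.8 µC → 96.8
  9.93 µC → 9.93
Difference: 96.8 - 9.93 = 86.87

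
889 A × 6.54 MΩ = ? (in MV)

889 × 6.54 × 10⁶ = 5814.06 × 10⁶ V

5814.06 MV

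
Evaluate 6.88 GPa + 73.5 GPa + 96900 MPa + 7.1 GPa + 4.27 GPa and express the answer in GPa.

In GPa:
  6.88 GPa → 6.88
  73.5 GPa → 73.5
  96900 MPa = 96900 × 10⁻³ GPa = 96.9
  7.1 GPa → 7.1
  4.27 GPa → 4.27
Sum: 6.88 + 73.5 + 96.9 + 7.1 + 4.27 = 188.65

188.65 GPa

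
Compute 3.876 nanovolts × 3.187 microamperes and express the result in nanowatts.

3.876 × 10⁻⁹ × 3.187 × 10⁻⁶ = 12.352812 × 10⁻¹⁵ W

0.000012352812 nanowatts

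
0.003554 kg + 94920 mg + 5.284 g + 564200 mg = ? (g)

667.958 g

In g:
  0.003554 kg = 0.003554 × 10³ g = 3.554
  94920 mg = 94920 × 10⁻³ g = 94.92
  5.284 g → 5.284
  564200 mg = 564200 × 10⁻³ g = 564.2
Sum: 3.554 + 94.92 + 5.284 + 564.2 = 667.958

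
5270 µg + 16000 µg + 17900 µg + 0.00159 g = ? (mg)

In mg:
  5270 µg = 5270e-3 mg = 5.27
  16000 µg = 16000e-3 mg = 16
  17900 µg = 17900e-3 mg = 17.9
  0.00159 g = 0.00159e3 mg = 1.59
Sum: 5.27 + 16 + 17.9 + 1.59 = 40.76

40.76 mg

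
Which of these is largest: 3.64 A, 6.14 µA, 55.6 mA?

3.64 A = 3.64 A
6.14 µA = 0.00000614 A
55.6 mA = 0.0556 A

3.64 A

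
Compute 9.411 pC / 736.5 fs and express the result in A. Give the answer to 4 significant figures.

(9.411e-12) / (736.5e-15) = 0.012778e3 A

12.78 A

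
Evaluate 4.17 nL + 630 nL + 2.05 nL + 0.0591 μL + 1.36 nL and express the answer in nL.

In nL:
  4.17 nL → 4.17
  630 nL → 630
  2.05 nL → 2.05
  0.0591 μL = 0.0591e3 nL = 59.1
  1.36 nL → 1.36
Sum: 4.17 + 630 + 2.05 + 59.1 + 1.36 = 696.68

696.68 nL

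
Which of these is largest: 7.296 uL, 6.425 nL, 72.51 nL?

7.296 uL

7.296 uL = 0.000007296 L
6.425 nL = 0.000000006425 L
72.51 nL = 0.00000007251 L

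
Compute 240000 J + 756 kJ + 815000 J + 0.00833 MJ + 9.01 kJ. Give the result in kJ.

1828.34 kJ

In kJ:
  240000 J = 240000 × 10^-3 kJ = 240
  756 kJ → 756
  815000 J = 815000 × 10^-3 kJ = 815
  0.00833 MJ = 0.00833 × 10^3 kJ = 8.33
  9.01 kJ → 9.01
Sum: 240 + 756 + 815 + 8.33 + 9.01 = 1828.34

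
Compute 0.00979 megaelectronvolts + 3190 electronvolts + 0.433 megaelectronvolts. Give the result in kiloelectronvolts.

In kiloelectronvolts:
  0.00979 megaelectronvolts = 0.00979 × 10³ kiloelectronvolts = 9.79
  3190 electronvolts = 3190 × 10⁻³ kiloelectronvolts = 3.19
  0.433 megaelectronvolts = 0.433 × 10³ kiloelectronvolts = 433
Sum: 9.79 + 3.19 + 433 = 445.98

445.98 kiloelectronvolts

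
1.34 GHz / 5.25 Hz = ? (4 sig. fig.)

(1.34 × 10^9) / (5.25) = 0.25524 × 10^9

255200000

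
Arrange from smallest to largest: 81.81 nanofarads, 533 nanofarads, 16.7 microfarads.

81.81 nanofarads < 533 nanofarads < 16.7 microfarads

81.81 nanofarads = 0.00000008181 farads
533 nanofarads = 0.000000533 farads
16.7 microfarads = 0.0000167 farads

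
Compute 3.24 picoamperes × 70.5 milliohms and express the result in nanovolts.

3.24 × 10^-12 × 70.5 × 10^-3 = 228.42 × 10^-15 V

0.00022842 nanovolts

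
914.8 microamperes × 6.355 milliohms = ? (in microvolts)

914.8 × 10⁻⁶ × 6.355 × 10⁻³ = 5813.554 × 10⁻⁹ V

5.813554 microvolts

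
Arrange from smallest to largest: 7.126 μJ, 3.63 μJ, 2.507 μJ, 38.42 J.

7.126 μJ = 0.000007126 J
3.63 μJ = 0.00000363 J
2.507 μJ = 0.000002507 J
38.42 J = 38.42 J

2.507 μJ < 3.63 μJ < 7.126 μJ < 38.42 J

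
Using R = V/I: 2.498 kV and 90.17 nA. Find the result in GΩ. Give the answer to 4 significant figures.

(2.498e3) / (90.17e-9) = 0.0277032e12 Ω

27.70 GΩ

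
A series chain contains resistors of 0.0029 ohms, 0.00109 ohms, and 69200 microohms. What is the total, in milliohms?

73.19 milliohms

In milliohms:
  0.0029 ohms = 0.0029 × 10^3 milliohms = 2.9
  0.00109 ohms = 0.00109 × 10^3 milliohms = 1.09
  69200 microohms = 69200 × 10^-3 milliohms = 69.2
Sum: 2.9 + 1.09 + 69.2 = 73.19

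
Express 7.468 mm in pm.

7468000000 pm

milli = 10⁻³, pico = 10⁻¹²; factor is 10⁹.
7.468 × 10⁹ = 7468000000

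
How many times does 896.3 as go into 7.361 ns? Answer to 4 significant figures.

8213000

(7.361e-9) / (896.3e-18) = 0.0082127e9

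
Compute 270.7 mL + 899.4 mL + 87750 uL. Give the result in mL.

1257.85 mL

In mL:
  270.7 mL → 270.7
  899.4 mL → 899.4
  87750 uL = 87750 × 10⁻³ mL = 87.75
Sum: 270.7 + 899.4 + 87.75 = 1257.85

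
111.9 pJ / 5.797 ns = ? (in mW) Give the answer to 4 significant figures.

(111.9e-12) / (5.797e-9) = 19.3031e-3 W

19.30 mW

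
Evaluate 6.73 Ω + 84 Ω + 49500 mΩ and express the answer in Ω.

In Ω:
  6.73 Ω → 6.73
  84 Ω → 84
  49500 mΩ = 49500e-3 Ω = 49.5
Sum: 6.73 + 84 + 49.5 = 140.23

140.23 Ω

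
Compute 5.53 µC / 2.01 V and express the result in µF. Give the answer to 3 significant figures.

(5.53 × 10^-6) / (2.01) = 2.7512 × 10^-6 F

2.75 µF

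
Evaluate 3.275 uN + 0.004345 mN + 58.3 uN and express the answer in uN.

65.92 uN

In uN:
  3.275 uN → 3.275
  0.004345 mN = 0.004345 × 10^3 uN = 4.345
  58.3 uN → 58.3
Sum: 3.275 + 4.345 + 58.3 = 65.92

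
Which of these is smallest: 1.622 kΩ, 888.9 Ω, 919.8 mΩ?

919.8 mΩ

1.622 kΩ = 1622 Ω
888.9 Ω = 888.9 Ω
919.8 mΩ = 0.9198 Ω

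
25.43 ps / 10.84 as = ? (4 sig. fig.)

(25.43 × 10^-12) / (10.84 × 10^-18) = 2.3459 × 10^6

2346000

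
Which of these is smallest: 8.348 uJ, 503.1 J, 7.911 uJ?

8.348 uJ = 0.000008348 J
503.1 J = 503.1 J
7.911 uJ = 0.000007911 J

7.911 uJ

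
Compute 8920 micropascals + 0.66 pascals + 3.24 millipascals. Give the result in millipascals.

672.16 millipascals

In millipascals:
  8920 micropascals = 8920 × 10⁻³ millipascals = 8.92
  0.66 pascals = 0.66 × 10³ millipascals = 660
  3.24 millipascals → 3.24
Sum: 8.92 + 660 + 3.24 = 672.16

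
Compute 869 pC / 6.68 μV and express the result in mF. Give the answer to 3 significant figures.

(869e-12) / (6.68e-6) = 130.09e-6 F

0.130 mF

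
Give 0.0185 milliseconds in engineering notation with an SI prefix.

= 18.5 × 10⁻⁶ seconds; 10⁻⁶ is micro.

18.5 microseconds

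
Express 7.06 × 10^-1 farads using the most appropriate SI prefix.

= 706 × 10^-3 farads; 10^-3 is milli.

706 millifarads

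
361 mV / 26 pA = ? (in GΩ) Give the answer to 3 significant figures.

(361 × 10⁻³) / (26 × 10⁻¹²) = 13.885 × 10⁹ Ω

13.9 GΩ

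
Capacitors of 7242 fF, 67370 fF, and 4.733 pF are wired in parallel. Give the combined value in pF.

In pF:
  7242 fF = 7242 × 10^-3 pF = 7.242
  67370 fF = 67370 × 10^-3 pF = 67.37
  4.733 pF → 4.733
Sum: 7.242 + 67.37 + 4.733 = 79.345

79.345 pF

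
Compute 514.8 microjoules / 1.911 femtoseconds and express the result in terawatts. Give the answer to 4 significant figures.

0.2694 terawatts

(514.8e-6) / (1.911e-15) = 269.388e9 W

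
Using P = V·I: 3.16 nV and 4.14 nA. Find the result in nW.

0.0000000130824 nW

3.16 × 10^-9 × 4.14 × 10^-9 = 13.0824 × 10^-18 W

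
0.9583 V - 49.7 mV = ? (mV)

908.6 mV

In mV:
  0.9583 V = 0.9583 × 10^3 mV = 958.3
  49.7 mV → 49.7
Difference: 958.3 - 49.7 = 908.6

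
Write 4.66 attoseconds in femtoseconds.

0.00466 femtoseconds

atto = 1e-18, femto = 1e-15; factor is 1e-3.
4.66 × 1e-3 = 0.00466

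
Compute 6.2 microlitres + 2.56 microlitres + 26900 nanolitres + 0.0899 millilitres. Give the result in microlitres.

In microlitres:
  6.2 microlitres → 6.2
  2.56 microlitres → 2.56
  26900 nanolitres = 26900 × 10^-3 microlitres = 26.9
  0.0899 millilitres = 0.0899 × 10^3 microlitres = 89.9
Sum: 6.2 + 2.56 + 26.9 + 89.9 = 125.56

125.56 microlitres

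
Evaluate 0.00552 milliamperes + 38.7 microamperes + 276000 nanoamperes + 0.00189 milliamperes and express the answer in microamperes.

In microamperes:
  0.00552 milliamperes = 0.00552 × 10³ microamperes = 5.52
  38.7 microamperes → 38.7
  276000 nanoamperes = 276000 × 10⁻³ microamperes = 276
  0.00189 milliamperes = 0.00189 × 10³ microamperes = 1.89
Sum: 5.52 + 38.7 + 276 + 1.89 = 322.11

322.11 microamperes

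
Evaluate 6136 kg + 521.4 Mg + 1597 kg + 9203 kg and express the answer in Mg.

In Mg:
  6136 kg = 6136 × 10⁻³ Mg = 6.136
  521.4 Mg → 521.4
  1597 kg = 1597 × 10⁻³ Mg = 1.597
  9203 kg = 9203 × 10⁻³ Mg = 9.203
Sum: 6.136 + 521.4 + 1.597 + 9.203 = 538.336

538.336 Mg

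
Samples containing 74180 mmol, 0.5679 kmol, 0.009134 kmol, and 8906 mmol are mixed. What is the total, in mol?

660.12 mol

In mol:
  74180 mmol = 74180e-3 mol = 74.18
  0.5679 kmol = 0.5679e3 mol = 567.9
  0.009134 kmol = 0.009134e3 mol = 9.134
  8906 mmol = 8906e-3 mol = 8.906
Sum: 74.18 + 567.9 + 9.134 + 8.906 = 660.12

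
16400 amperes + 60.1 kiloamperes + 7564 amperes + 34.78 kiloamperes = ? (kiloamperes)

In kiloamperes:
  16400 amperes = 16400 × 10⁻³ kiloamperes = 16.4
  60.1 kiloamperes → 60.1
  7564 amperes = 7564 × 10⁻³ kiloamperes = 7.564
  34.78 kiloamperes → 34.78
Sum: 16.4 + 60.1 + 7.564 + 34.78 = 118.844

118.844 kiloamperes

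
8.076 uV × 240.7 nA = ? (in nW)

0.0019438932 nW

8.076 × 10⁻⁶ × 240.7 × 10⁻⁹ = 1943.8932 × 10⁻¹⁵ W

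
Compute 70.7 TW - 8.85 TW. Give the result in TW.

In TW:
  70.7 TW → 70.7
  8.85 TW → 8.85
Difference: 70.7 - 8.85 = 61.85

61.85 TW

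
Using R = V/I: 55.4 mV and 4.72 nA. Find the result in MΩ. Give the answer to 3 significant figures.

11.7 MΩ

(55.4 × 10^-3) / (4.72 × 10^-9) = 11.737 × 10^6 Ω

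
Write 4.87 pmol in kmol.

pico = 1e-12, kilo = 1e3; factor is 1e-15.
4.87 × 1e-15 = 0.00000000000000487

0.00000000000000487 kmol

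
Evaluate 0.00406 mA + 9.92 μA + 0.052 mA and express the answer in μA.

In μA:
  0.00406 mA = 0.00406e3 μA = 4.06
  9.92 μA → 9.92
  0.052 mA = 0.052e3 μA = 52
Sum: 4.06 + 9.92 + 52 = 65.98

65.98 μA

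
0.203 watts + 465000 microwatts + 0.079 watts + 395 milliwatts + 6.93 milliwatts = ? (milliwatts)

In milliwatts:
  0.203 watts = 0.203 × 10³ milliwatts = 203
  465000 microwatts = 465000 × 10⁻³ milliwatts = 465
  0.079 watts = 0.079 × 10³ milliwatts = 79
  395 milliwatts → 395
  6.93 milliwatts → 6.93
Sum: 203 + 465 + 79 + 395 + 6.93 = 1148.93

1148.93 milliwatts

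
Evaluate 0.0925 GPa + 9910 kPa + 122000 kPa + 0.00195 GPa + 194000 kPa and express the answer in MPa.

420.36 MPa

In MPa:
  0.0925 GPa = 0.0925e3 MPa = 92.5
  9910 kPa = 9910e-3 MPa = 9.91
  122000 kPa = 122000e-3 MPa = 122
  0.00195 GPa = 0.00195e3 MPa = 1.95
  194000 kPa = 194000e-3 MPa = 194
Sum: 92.5 + 9.91 + 122 + 1.95 + 194 = 420.36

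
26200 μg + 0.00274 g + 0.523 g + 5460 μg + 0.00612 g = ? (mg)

In mg:
  26200 μg = 26200 × 10^-3 mg = 26.2
  0.00274 g = 0.00274 × 10^3 mg = 2.74
  0.523 g = 0.523 × 10^3 mg = 523
  5460 μg = 5460 × 10^-3 mg = 5.46
  0.00612 g = 0.00612 × 10^3 mg = 6.12
Sum: 26.2 + 2.74 + 523 + 5.46 + 6.12 = 563.52

563.52 mg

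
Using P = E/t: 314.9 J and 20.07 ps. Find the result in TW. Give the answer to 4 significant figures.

15.69 TW

(314.9) / (20.07 × 10^-12) = 15.6901 × 10^12 W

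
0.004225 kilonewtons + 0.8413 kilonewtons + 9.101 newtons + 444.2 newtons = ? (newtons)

1298.826 newtons

In newtons:
  0.004225 kilonewtons = 0.004225e3 newtons = 4.225
  0.8413 kilonewtons = 0.8413e3 newtons = 841.3
  9.101 newtons → 9.101
  444.2 newtons → 444.2
Sum: 4.225 + 841.3 + 9.101 + 444.2 = 1298.826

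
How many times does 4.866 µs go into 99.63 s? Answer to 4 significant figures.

20470000

(99.63) / (4.866 × 10⁻⁶) = 20.475 × 10⁶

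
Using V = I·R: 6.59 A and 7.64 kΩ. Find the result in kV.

50.3476 kV

6.59 × 7.64 × 10^3 = 50.3476 × 10^3 V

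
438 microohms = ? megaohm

0.000000000438 megaohms

micro = 10^-6, mega = 10^6; factor is 10^-12.
438 × 10^-12 = 0.000000000438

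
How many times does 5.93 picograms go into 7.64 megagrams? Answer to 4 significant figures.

1288000000000000000

(7.64 × 10⁶) / (5.93 × 10⁻¹²) = 1.2884 × 10¹⁸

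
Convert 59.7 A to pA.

59700000000000 pA

(no prefix) = 1e0, pico = 1e-12; factor is 1e12.
59.7 × 1e12 = 59700000000000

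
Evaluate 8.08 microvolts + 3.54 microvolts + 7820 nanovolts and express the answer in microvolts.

In microvolts:
  8.08 microvolts → 8.08
  3.54 microvolts → 3.54
  7820 nanovolts = 7820 × 10⁻³ microvolts = 7.82
Sum: 8.08 + 3.54 + 7.82 = 19.44

19.44 microvolts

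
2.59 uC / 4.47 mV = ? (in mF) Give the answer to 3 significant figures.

0.579 mF

(2.59 × 10⁻⁶) / (4.47 × 10⁻³) = 0.57942 × 10⁻³ F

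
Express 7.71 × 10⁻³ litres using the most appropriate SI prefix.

7.71 millilitres

= 7.71 × 10⁻³ litres; 10⁻³ is milli.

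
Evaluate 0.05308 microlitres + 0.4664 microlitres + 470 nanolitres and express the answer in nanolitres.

In nanolitres:
  0.05308 microlitres = 0.05308 × 10^3 nanolitres = 53.08
  0.4664 microlitres = 0.4664 × 10^3 nanolitres = 466.4
  470 nanolitres → 470
Sum: 53.08 + 466.4 + 470 = 989.48

989.48 nanolitres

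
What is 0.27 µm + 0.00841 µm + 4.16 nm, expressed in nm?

282.57 nm

In nm:
  0.27 µm = 0.27 × 10³ nm = 270
  0.00841 µm = 0.00841 × 10³ nm = 8.41
  4.16 nm → 4.16
Sum: 270 + 8.41 + 4.16 = 282.57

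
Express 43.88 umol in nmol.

43880 nmol

micro = 1e-6, nano = 1e-9; factor is 1e3.
43.88 × 1e3 = 43880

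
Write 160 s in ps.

160000000000000 ps

(no prefix) = 1e0, pico = 1e-12; factor is 1e12.
160 × 1e12 = 160000000000000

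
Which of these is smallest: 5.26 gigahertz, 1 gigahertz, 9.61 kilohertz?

9.61 kilohertz

5.26 gigahertz = 5260000000 hertz
1 gigahertz = 1000000000 hertz
9.61 kilohertz = 9610 hertz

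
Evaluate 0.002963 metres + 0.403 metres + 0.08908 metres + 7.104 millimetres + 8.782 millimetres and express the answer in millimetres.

510.929 millimetres

In millimetres:
  0.002963 metres = 0.002963e3 millimetres = 2.963
  0.403 metres = 0.403e3 millimetres = 403
  0.08908 metres = 0.08908e3 millimetres = 89.08
  7.104 millimetres → 7.104
  8.782 millimetres → 8.782
Sum: 2.963 + 403 + 89.08 + 7.104 + 8.782 = 510.929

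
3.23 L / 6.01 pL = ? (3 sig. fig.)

(3.23) / (6.01 × 10^-12) = 0.5374 × 10^12

537000000000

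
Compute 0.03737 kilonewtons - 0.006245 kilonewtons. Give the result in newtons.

31.125 newtons

In newtons:
  0.03737 kilonewtons = 0.03737 × 10³ newtons = 37.37
  0.006245 kilonewtons = 0.006245 × 10³ newtons = 6.245
Difference: 37.37 - 6.245 = 31.125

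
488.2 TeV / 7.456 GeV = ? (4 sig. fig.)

(488.2e12) / (7.456e9) = 65.477e3

65480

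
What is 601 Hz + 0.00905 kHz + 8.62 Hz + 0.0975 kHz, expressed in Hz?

In Hz:
  601 Hz → 601
  0.00905 kHz = 0.00905 × 10^3 Hz = 9.05
  8.62 Hz → 8.62
  0.0975 kHz = 0.0975 × 10^3 Hz = 97.5
Sum: 601 + 9.05 + 8.62 + 97.5 = 716.17

716.17 Hz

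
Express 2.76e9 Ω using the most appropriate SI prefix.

2.76 GΩ

= 2.76e9 Ω; 1e9 is giga.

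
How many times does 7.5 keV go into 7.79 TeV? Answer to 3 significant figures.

1040000000

(7.79 × 10¹²) / (7.5 × 10³) = 1.039 × 10⁹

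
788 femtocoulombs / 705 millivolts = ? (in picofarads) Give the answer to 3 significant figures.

1.12 picofarads

(788 × 10⁻¹⁵) / (705 × 10⁻³) = 1.1177 × 10⁻¹² F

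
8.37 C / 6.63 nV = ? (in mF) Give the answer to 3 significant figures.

(8.37) / (6.63e-9) = 1.2624e9 F

1260000000000 mF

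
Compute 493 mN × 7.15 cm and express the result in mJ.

493 × 10^-3 × 7.15 × 10^-2 = 3524.95 × 10^-5 J

35.2495 mJ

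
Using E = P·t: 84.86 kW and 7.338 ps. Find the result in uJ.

0.62270268 uJ

84.86 × 10^3 × 7.338 × 10^-12 = 622.70268 × 10^-9 J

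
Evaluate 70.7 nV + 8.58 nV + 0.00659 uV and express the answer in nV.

In nV:
  70.7 nV → 70.7
  8.58 nV → 8.58
  0.00659 uV = 0.00659 × 10³ nV = 6.59
Sum: 70.7 + 8.58 + 6.59 = 85.87

85.87 nV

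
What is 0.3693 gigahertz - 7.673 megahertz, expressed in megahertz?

361.627 megahertz

In megahertz:
  0.3693 gigahertz = 0.3693 × 10³ megahertz = 369.3
  7.673 megahertz → 7.673
Difference: 369.3 - 7.673 = 361.627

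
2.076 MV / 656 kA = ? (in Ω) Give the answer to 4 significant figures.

(2.076 × 10^6) / (656 × 10^3) = 0.00316463 × 10^3 Ω

3.165 Ω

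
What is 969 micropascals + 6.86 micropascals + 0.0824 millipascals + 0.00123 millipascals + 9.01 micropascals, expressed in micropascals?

1068.5 micropascals

In micropascals:
  969 micropascals → 969
  6.86 micropascals → 6.86
  0.0824 millipascals = 0.0824e3 micropascals = 82.4
  0.00123 millipascals = 0.00123e3 micropascals = 1.23
  9.01 micropascals → 9.01
Sum: 969 + 6.86 + 82.4 + 1.23 + 9.01 = 1068.5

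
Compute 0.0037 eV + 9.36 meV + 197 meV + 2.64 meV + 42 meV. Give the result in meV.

254.7 meV

In meV:
  0.0037 eV = 0.0037 × 10³ meV = 3.7
  9.36 meV → 9.36
  197 meV → 197
  2.64 meV → 2.64
  42 meV → 42
Sum: 3.7 + 9.36 + 197 + 2.64 + 42 = 254.7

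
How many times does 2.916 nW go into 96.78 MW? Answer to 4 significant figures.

33190000000000000

(96.78 × 10^6) / (2.916 × 10^-9) = 33.189 × 10^15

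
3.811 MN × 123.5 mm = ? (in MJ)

0.4706585 MJ

3.811e6 × 123.5e-3 = 470.6585e3 J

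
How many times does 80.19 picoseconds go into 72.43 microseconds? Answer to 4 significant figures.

(72.43e-6) / (80.19e-12) = 0.90323e6

903200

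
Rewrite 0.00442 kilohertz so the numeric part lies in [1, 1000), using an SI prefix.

4.42 hertz

= 4.42 hertz; mantissa already in [1, 1000).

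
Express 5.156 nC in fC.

nano = 1e-9, femto = 1e-15; factor is 1e6.
5.156 × 1e6 = 5156000

5156000 fC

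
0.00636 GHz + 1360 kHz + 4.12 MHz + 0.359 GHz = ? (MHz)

In MHz:
  0.00636 GHz = 0.00636e3 MHz = 6.36
  1360 kHz = 1360e-3 MHz = 1.36
  4.12 MHz → 4.12
  0.359 GHz = 0.359e3 MHz = 359
Sum: 6.36 + 1.36 + 4.12 + 359 = 370.84

370.84 MHz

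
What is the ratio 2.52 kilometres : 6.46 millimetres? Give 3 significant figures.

(2.52 × 10³) / (6.46 × 10⁻³) = 0.3901 × 10⁶

390000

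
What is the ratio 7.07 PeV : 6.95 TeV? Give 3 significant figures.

1020

(7.07e15) / (6.95e12) = 1.017e3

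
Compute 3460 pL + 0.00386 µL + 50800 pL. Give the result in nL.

58.12 nL

In nL:
  3460 pL = 3460e-3 nL = 3.46
  0.00386 µL = 0.00386e3 nL = 3.86
  50800 pL = 50800e-3 nL = 50.8
Sum: 3.46 + 3.86 + 50.8 = 58.12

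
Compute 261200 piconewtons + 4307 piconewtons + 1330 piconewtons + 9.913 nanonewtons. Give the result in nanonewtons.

In nanonewtons:
  261200 piconewtons = 261200e-3 nanonewtons = 261.2
  4307 piconewtons = 4307e-3 nanonewtons = 4.307
  1330 piconewtons = 1330e-3 nanonewtons = 1.33
  9.913 nanonewtons → 9.913
Sum: 261.2 + 4.307 + 1.33 + 9.913 = 276.75

276.75 nanonewtons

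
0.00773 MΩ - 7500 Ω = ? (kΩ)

In kΩ:
  0.00773 MΩ = 0.00773 × 10^3 kΩ = 7.73
  7500 Ω = 7500 × 10^-3 kΩ = 7.5
Difference: 7.73 - 7.5 = 0.23

0.23 kΩ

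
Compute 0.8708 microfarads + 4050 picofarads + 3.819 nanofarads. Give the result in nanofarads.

878.669 nanofarads

In nanofarads:
  0.8708 microfarads = 0.8708e3 nanofarads = 870.8
  4050 picofarads = 4050e-3 nanofarads = 4.05
  3.819 nanofarads → 3.819
Sum: 870.8 + 4.05 + 3.819 = 878.669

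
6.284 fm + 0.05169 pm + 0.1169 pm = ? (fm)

174.874 fm

In fm:
  6.284 fm → 6.284
  0.05169 pm = 0.05169e3 fm = 51.69
  0.1169 pm = 0.1169e3 fm = 116.9
Sum: 6.284 + 51.69 + 116.9 = 174.874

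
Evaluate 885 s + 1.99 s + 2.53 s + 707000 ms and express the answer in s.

1596.52 s

In s:
  885 s → 885
  1.99 s → 1.99
  2.53 s → 2.53
  707000 ms = 707000 × 10^-3 s = 707
Sum: 885 + 1.99 + 2.53 + 707 = 1596.52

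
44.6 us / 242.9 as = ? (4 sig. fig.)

183600000000

(44.6 × 10⁻⁶) / (242.9 × 10⁻¹⁸) = 0.18361 × 10¹²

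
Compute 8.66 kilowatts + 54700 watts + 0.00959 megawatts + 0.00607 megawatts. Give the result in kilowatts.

79.02 kilowatts

In kilowatts:
  8.66 kilowatts → 8.66
  54700 watts = 54700 × 10⁻³ kilowatts = 54.7
  0.00959 megawatts = 0.00959 × 10³ kilowatts = 9.59
  0.00607 megawatts = 0.00607 × 10³ kilowatts = 6.07
Sum: 8.66 + 54.7 + 9.59 + 6.07 = 79.02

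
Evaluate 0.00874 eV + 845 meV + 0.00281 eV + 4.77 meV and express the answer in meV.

In meV:
  0.00874 eV = 0.00874 × 10³ meV = 8.74
  845 meV → 845
  0.00281 eV = 0.00281 × 10³ meV = 2.81
  4.77 meV → 4.77
Sum: 8.74 + 845 + 2.81 + 4.77 = 861.32

861.32 meV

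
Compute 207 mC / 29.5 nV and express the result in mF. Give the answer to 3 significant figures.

(207 × 10⁻³) / (29.5 × 10⁻⁹) = 7.0169 × 10⁶ F

7020000000 mF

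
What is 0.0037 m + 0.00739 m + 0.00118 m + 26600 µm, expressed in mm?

38.87 mm

In mm:
  0.0037 m = 0.0037e3 mm = 3.7
  0.00739 m = 0.00739e3 mm = 7.39
  0.00118 m = 0.00118e3 mm = 1.18
  26600 µm = 26600e-3 mm = 26.6
Sum: 3.7 + 7.39 + 1.18 + 26.6 = 38.87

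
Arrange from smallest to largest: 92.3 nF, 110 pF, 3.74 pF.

3.74 pF < 110 pF < 92.3 nF

92.3 nF = 0.0000000923 F
110 pF = 0.00000000011 F
3.74 pF = 0.00000000000374 F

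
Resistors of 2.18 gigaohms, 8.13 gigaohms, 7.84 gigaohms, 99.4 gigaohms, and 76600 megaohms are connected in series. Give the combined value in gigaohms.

194.15 gigaohms

In gigaohms:
  2.18 gigaohms → 2.18
  8.13 gigaohms → 8.13
  7.84 gigaohms → 7.84
  99.4 gigaohms → 99.4
  76600 megaohms = 76600 × 10^-3 gigaohms = 76.6
Sum: 2.18 + 8.13 + 7.84 + 99.4 + 76.6 = 194.15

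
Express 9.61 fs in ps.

femto = 10^-15, pico = 10^-12; factor is 10^-3.
9.61 × 10^-3 = 0.00961

0.00961 ps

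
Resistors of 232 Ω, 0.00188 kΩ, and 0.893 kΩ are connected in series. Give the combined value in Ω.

1126.88 Ω

In Ω:
  232 Ω → 232
  0.00188 kΩ = 0.00188 × 10^3 Ω = 1.88
  0.893 kΩ = 0.893 × 10^3 Ω = 893
Sum: 232 + 1.88 + 893 = 1126.88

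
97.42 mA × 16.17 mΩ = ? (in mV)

97.42e-3 × 16.17e-3 = 1575.2814e-6 V

1.5752814 mV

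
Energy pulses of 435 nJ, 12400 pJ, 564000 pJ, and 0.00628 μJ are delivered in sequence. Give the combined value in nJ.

In nJ:
  435 nJ → 435
  12400 pJ = 12400 × 10⁻³ nJ = 12.4
  564000 pJ = 564000 × 10⁻³ nJ = 564
  0.00628 μJ = 0.00628 × 10³ nJ = 6.28
Sum: 435 + 12.4 + 564 + 6.28 = 1017.68

1017.68 nJ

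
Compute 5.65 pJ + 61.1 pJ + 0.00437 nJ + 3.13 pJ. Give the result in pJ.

In pJ:
  5.65 pJ → 5.65
  61.1 pJ → 61.1
  0.00437 nJ = 0.00437 × 10³ pJ = 4.37
  3.13 pJ → 3.13
Sum: 5.65 + 61.1 + 4.37 + 3.13 = 74.25

74.25 pJ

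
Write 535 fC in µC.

0.000000535 µC

femto = 10^-15, micro = 10^-6; factor is 10^-9.
535 × 10^-9 = 0.000000535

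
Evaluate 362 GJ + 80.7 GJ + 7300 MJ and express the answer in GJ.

450 GJ

In GJ:
  362 GJ → 362
  80.7 GJ → 80.7
  7300 MJ = 7300e-3 GJ = 7.3
Sum: 362 + 80.7 + 7.3 = 450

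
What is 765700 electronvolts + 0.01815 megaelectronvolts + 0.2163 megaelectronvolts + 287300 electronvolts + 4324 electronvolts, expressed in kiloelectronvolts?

In kiloelectronvolts:
  765700 electronvolts = 765700e-3 kiloelectronvolts = 765.7
  0.01815 megaelectronvolts = 0.01815e3 kiloelectronvolts = 18.15
  0.2163 megaelectronvolts = 0.2163e3 kiloelectronvolts = 216.3
  287300 electronvolts = 287300e-3 kiloelectronvolts = 287.3
  4324 electronvolts = 4324e-3 kiloelectronvolts = 4.324
Sum: 765.7 + 18.15 + 216.3 + 287.3 + 4.324 = 1291.774

1291.774 kiloelectronvolts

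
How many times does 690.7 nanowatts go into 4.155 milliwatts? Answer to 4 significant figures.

(4.155 × 10⁻³) / (690.7 × 10⁻⁹) = 0.0060156 × 10⁶

6016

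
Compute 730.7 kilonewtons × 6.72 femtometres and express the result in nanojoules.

4.910304 nanojoules

730.7e3 × 6.72e-15 = 4910.304e-12 J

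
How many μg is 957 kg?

kilo = 10³, micro = 10⁻⁶; factor is 10⁹.
957 × 10⁹ = 957000000000

957000000000 μg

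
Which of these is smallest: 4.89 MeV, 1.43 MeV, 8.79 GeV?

1.43 MeV

4.89 MeV = 4890000 eV
1.43 MeV = 1430000 eV
8.79 GeV = 8790000000 eV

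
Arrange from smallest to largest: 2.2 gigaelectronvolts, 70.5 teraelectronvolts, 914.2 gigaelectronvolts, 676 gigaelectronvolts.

2.2 gigaelectronvolts = 2200000000 electronvolts
70.5 teraelectronvolts = 70500000000000 electronvolts
914.2 gigaelectronvolts = 914200000000 electronvolts
676 gigaelectronvolts = 676000000000 electronvolts

2.2 gigaelectronvolts < 676 gigaelectronvolts < 914.2 gigaelectronvolts < 70.5 teraelectronvolts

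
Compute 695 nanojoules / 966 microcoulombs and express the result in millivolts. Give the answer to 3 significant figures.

(695e-9) / (966e-6) = 0.71946e-3 V

0.719 millivolts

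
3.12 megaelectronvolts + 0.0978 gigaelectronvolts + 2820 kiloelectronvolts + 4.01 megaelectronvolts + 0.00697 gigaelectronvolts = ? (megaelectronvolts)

114.72 megaelectronvolts

In megaelectronvolts:
  3.12 megaelectronvolts → 3.12
  0.0978 gigaelectronvolts = 0.0978e3 megaelectronvolts = 97.8
  2820 kiloelectronvolts = 2820e-3 megaelectronvolts = 2.82
  4.01 megaelectronvolts → 4.01
  0.00697 gigaelectronvolts = 0.00697e3 megaelectronvolts = 6.97
Sum: 3.12 + 97.8 + 2.82 + 4.01 + 6.97 = 114.72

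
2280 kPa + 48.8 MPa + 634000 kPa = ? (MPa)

685.08 MPa

In MPa:
  2280 kPa = 2280 × 10^-3 MPa = 2.28
  48.8 MPa → 48.8
  634000 kPa = 634000 × 10^-3 MPa = 634
Sum: 2.28 + 48.8 + 634 = 685.08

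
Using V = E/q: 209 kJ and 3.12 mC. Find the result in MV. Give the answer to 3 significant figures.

(209 × 10³) / (3.12 × 10⁻³) = 66.987 × 10⁶ V

67.0 MV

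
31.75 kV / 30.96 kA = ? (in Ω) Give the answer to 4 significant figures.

1.026 Ω

(31.75 × 10^3) / (30.96 × 10^3) = 1.02552 Ω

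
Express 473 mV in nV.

milli = 1e-3, nano = 1e-9; factor is 1e6.
473 × 1e6 = 473000000

473000000 nV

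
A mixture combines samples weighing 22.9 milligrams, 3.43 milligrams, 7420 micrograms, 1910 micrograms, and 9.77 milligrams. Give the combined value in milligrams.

45.43 milligrams

In milligrams:
  22.9 milligrams → 22.9
  3.43 milligrams → 3.43
  7420 micrograms = 7420 × 10⁻³ milligrams = 7.42
  1910 micrograms = 1910 × 10⁻³ milligrams = 1.91
  9.77 milligrams → 9.77
Sum: 22.9 + 3.43 + 7.42 + 1.91 + 9.77 = 45.43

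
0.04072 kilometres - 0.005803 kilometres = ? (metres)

34.917 metres

In metres:
  0.04072 kilometres = 0.04072e3 metres = 40.72
  0.005803 kilometres = 0.005803e3 metres = 5.803
Difference: 40.72 - 5.803 = 34.917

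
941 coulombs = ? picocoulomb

941000000000000 picocoulombs

(no prefix) = 1e0, pico = 1e-12; factor is 1e12.
941 × 1e12 = 941000000000000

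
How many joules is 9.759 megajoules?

9759000 joules

mega = 10^6, (no prefix) = 10^0; factor is 10^6.
9.759 × 10^6 = 9759000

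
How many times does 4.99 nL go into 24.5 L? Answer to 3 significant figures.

(24.5) / (4.99 × 10^-9) = 4.91 × 10^9

4910000000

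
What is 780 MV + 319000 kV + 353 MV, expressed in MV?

In MV:
  780 MV → 780
  319000 kV = 319000 × 10⁻³ MV = 319
  353 MV → 353
Sum: 780 + 319 + 353 = 1452

1452 MV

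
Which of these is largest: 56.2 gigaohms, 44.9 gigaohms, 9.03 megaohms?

56.2 gigaohms = 56200000000 ohms
44.9 gigaohms = 44900000000 ohms
9.03 megaohms = 9030000 ohms

56.2 gigaohms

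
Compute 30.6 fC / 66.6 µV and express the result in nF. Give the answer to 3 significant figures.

(30.6 × 10^-15) / (66.6 × 10^-6) = 0.45946 × 10^-9 F

0.459 nF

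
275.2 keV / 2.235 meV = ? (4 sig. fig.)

(275.2e3) / (2.235e-3) = 123.13e6

123100000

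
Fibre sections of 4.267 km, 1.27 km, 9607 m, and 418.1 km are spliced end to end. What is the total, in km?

In km:
  4.267 km → 4.267
  1.27 km → 1.27
  9607 m = 9607 × 10⁻³ km = 9.607
  418.1 km → 418.1
Sum: 4.267 + 1.27 + 9.607 + 418.1 = 433.244

433.244 km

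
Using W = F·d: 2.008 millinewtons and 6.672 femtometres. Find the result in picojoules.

2.008e-3 × 6.672e-15 = 13.397376e-18 J

0.000013397376 picojoules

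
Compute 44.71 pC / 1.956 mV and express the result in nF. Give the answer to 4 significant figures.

22.86 nF

(44.71 × 10⁻¹²) / (1.956 × 10⁻³) = 22.8579 × 10⁻⁹ F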